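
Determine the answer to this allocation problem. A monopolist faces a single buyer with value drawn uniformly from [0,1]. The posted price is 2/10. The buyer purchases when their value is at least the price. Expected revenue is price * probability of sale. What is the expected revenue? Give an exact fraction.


Step 1: Posted price r = 1/5, value support [0,1]
Step 2: P(v >= r) = (1 - 1/5)/1 = 4/5
Step 3: Expected revenue = r * P(v >= r) = 1/5 * 4/5
Step 4: Revenue = 4/25

4/25


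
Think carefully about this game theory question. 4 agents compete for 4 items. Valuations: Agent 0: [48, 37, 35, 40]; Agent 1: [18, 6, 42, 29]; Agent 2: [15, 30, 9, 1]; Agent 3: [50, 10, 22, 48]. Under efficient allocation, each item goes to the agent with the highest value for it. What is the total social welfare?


Step 1: For each item, find the maximum value among all agents.
Step 2: Item 0 -> Agent 3 (value 50)
Step 3: Item 1 -> Agent 0 (value 37)
Step 4: Item 2 -> Agent 1 (value 42)
Step 5: Item 3 -> Agent 3 (value 48)
Step 6: Total welfare = 50 + 37 + 42 + 48 = 177

177


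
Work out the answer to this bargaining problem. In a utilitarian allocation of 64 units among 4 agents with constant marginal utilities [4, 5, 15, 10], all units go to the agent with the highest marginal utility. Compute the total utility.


Step 1: The marginal utilities are [4, 5, 15, 10]
Step 2: The highest marginal utility is 15
Step 3: All 64 units go to that agent
Step 4: Total utility = 15 * 64 = 960

960


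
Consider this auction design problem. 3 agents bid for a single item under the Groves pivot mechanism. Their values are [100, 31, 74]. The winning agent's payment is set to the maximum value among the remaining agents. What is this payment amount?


Step 1: The efficient winner is agent 0 with value 100
Step 2: Other agents' values: [31, 74]
Step 3: Pivot payment = max(others) = 74
Step 4: The winner pays 74

74


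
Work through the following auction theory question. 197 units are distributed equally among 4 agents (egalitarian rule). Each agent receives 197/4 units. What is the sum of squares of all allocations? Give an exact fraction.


Step 1: Each agent's share = 197/4
Step 2: Square of each share = (197/4)^2 = 38809/16
Step 3: Sum of squares = 4 * 38809/16 = 38809/4

38809/4


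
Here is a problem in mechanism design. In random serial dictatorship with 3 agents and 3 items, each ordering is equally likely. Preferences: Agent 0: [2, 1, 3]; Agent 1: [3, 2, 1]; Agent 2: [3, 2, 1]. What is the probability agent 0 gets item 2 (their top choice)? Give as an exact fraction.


Step 1: Agent 0 wants item 2
Step 2: There are 6 possible orderings of agents
Step 3: In 4 orderings, agent 0 gets item 2
Step 4: Probability = 4/6 = 2/3

2/3


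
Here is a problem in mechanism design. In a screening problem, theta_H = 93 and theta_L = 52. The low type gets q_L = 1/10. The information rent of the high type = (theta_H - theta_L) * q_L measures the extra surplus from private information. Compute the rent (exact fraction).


Step 1: theta_H - theta_L = 93 - 52 = 41
Step 2: Information rent = (theta_H - theta_L) * q_L
Step 3: = 41 * 1/10
Step 4: = 41/10

41/10


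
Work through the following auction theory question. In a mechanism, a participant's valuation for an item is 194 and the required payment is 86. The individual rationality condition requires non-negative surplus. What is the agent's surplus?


Step 1: Surplus = value - payment = 194 - 86 = 108
Step 2: IR is satisfied (surplus >= 0)

108


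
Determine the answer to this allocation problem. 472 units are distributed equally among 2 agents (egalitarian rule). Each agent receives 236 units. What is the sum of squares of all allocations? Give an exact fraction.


Step 1: Each agent's share = 472/2 = 236
Step 2: Square of each share = (236)^2 = 55696
Step 3: Sum of squares = 2 * 55696 = 111392

111392


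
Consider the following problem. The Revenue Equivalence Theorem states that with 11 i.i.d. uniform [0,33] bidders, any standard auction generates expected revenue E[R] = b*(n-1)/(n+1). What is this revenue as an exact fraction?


Step 1: By Revenue Equivalence, expected revenue = b*(n-1)/(n+1)
Step 2: Substituting n = 11, b = 33
Step 3: Revenue = 33*(11-1)/(11+1) = 33*10/12
Step 4: Revenue = 330/12 = 55/2

55/2


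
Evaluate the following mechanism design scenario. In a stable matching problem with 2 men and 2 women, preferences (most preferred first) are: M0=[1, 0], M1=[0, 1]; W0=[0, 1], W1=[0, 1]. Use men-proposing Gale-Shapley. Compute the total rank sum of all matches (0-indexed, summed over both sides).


Step 1: Run Gale-Shapley (men propose, women hold best offer):
  M0 proposes to W1; she accepts
  M1 proposes to W0; she accepts
Step 2: Final matching: W0-M1, W1-M0
Step 3: 0-indexed ranks (man's rank of his match, then woman's): 0 + 1 + 0 + 0
Step 4: Total rank sum = 1

1


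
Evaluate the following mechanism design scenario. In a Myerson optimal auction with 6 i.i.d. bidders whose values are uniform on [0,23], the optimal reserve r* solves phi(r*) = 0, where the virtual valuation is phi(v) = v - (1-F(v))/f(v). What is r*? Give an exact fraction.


Step 1: For U[0,23], F(v) = v/23 and f(v) = 1/23
Step 2: phi(v) = v - (1 - v/23)/(1/23) = v - (23 - v) = 2v - 23
Step 3: Set phi(r*) = 0: 2r* - 23 = 0
Step 4: r* = 23/2 (the number of bidders n = 6 does not enter)

23/2


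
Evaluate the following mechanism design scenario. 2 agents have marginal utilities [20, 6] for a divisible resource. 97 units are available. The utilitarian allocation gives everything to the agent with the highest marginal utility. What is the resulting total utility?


Step 1: The marginal utilities are [20, 6]
Step 2: The highest marginal utility is 20
Step 3: All 97 units go to that agent
Step 4: Total utility = 20 * 97 = 1940

1940


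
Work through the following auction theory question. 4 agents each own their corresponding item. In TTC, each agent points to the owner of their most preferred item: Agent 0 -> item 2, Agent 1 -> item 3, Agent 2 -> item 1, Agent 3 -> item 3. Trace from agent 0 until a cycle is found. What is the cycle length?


Step 1: Trace the pointer graph from agent 0: 0 -> 2 -> 1 -> 3 -> 3
Step 2: A cycle is detected when we revisit agent 3
Step 3: The cycle is: 3 -> 3
Step 4: Cycle length = 1

1


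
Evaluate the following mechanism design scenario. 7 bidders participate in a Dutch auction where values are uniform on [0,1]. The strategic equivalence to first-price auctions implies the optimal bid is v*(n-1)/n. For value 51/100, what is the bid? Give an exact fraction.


Step 1: Dutch auctions are strategically equivalent to first-price auctions
Step 2: The equilibrium bid is b(v) = v*(n-1)/n
Step 3: b = 51/100 * 6/7
Step 4: b = 153/350

153/350


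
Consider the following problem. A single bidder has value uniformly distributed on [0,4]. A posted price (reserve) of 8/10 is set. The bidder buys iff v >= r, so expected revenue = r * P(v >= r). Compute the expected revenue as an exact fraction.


Step 1: Posted price r = 4/5, value support [0,4]
Step 2: P(v >= r) = (4 - 4/5)/4 = 4/5
Step 3: Expected revenue = r * P(v >= r) = 4/5 * 4/5
Step 4: Revenue = 16/25

16/25


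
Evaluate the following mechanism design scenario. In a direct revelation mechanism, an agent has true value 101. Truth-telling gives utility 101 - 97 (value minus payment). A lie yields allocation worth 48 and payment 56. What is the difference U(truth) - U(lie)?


Step 1: U(truth) = value - payment = 101 - 97 = 4
Step 2: U(lie) = allocation - payment = 48 - 56 = -8
Step 3: IC gap = 4 - (-8) = 12

12


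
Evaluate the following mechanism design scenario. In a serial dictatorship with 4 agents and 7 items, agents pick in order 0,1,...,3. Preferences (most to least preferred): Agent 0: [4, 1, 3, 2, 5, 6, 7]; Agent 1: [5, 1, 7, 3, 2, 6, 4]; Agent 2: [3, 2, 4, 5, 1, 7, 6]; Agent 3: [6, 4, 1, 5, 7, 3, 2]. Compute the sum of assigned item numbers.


Step 1: Agent 0 picks item 4
Step 2: Agent 1 picks item 5
Step 3: Agent 2 picks item 3
Step 4: Agent 3 picks item 6
Step 5: Sum = 4 + 5 + 3 + 6 = 18

18


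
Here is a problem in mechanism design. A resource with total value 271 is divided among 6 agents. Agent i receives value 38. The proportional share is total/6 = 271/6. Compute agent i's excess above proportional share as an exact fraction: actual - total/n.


Step 1: Proportional share = 271/6
Step 2: Agent's actual allocation = 38
Step 3: Excess = 38 - 271/6 = -43/6

-43/6


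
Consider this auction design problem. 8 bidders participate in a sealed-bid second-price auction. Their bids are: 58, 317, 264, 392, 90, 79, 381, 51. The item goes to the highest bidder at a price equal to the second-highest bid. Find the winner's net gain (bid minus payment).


Step 1: Sort bids in descending order: 392, 381, 317, 264, 90, 79, 58, 51
Step 2: The winning bid is the highest: 392
Step 3: The payment equals the second-highest bid: 381
Step 4: Surplus = winner's bid - payment = 392 - 381 = 11

11


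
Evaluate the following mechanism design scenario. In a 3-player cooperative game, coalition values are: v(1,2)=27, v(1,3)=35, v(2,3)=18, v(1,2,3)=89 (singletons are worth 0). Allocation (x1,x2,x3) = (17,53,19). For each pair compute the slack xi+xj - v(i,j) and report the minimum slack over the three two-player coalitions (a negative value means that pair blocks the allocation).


Step 1: Slack for coalition (1,2): x1+x2 - v12 = 70 - 27 = 43
Step 2: Slack for coalition (1,3): x1+x3 - v13 = 36 - 35 = 1
Step 3: Slack for coalition (2,3): x2+x3 - v23 = 72 - 18 = 54
Step 4: Minimum slack = min(43, 1, 54) = 1, attained by (1,3); no pair can gain by deviating, so the allocation is in the core

1


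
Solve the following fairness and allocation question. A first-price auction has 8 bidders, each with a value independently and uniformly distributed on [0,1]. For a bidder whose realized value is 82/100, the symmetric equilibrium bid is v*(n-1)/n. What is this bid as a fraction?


Step 1: The symmetric BNE bidding function is b(v) = v * (n-1) / n
Step 2: Substitute v = 41/50 and n = 8
Step 3: b = 41/50 * 7/8
Step 4: b = 287/400

287/400


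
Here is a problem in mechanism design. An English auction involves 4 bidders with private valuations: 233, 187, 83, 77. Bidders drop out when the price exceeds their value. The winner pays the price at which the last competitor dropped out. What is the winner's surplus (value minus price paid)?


Step 1: Identify the highest value: 233
Step 2: Identify the second-highest value: 187
Step 3: The final price = second-highest value = 187
Step 4: Surplus = 233 - 187 = 46

46


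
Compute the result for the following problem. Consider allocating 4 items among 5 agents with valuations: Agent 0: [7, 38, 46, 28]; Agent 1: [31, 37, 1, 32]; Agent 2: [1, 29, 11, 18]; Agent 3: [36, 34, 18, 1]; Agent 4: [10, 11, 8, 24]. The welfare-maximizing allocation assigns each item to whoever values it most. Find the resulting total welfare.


Step 1: For each item, find the maximum value among all agents.
Step 2: Item 0 -> Agent 3 (value 36)
Step 3: Item 1 -> Agent 0 (value 38)
Step 4: Item 2 -> Agent 0 (value 46)
Step 5: Item 3 -> Agent 1 (value 32)
Step 6: Total welfare = 36 + 38 + 46 + 32 = 152

152


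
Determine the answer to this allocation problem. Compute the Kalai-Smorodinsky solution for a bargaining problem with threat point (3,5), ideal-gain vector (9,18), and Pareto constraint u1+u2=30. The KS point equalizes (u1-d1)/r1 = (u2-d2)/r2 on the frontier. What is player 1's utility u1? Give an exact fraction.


Step 1: At the KS point, (u1-d1)/r1 = (u2-d2)/r2 = t and u1+u2 = 30
Step 2: u1 = d1 + r1*t and u2 = d2 + r2*t, so (d1 + r1*t) + (d2 + r2*t) = 30
Step 3: t = (30 - 3 - 5)/(9 + 18) = 22/27
Step 4: u1 = d1 + r1*t = 3 + 9 * 22/27 = 31/3
Step 5: (Check: u2 = d2 + r2*t = 59/3; u1+u2 = 31/3 + 59/3 = 30, on the frontier.)

31/3


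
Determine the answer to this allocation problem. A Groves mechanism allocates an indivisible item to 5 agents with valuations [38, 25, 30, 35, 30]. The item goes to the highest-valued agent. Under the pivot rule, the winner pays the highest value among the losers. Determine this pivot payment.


Step 1: The efficient winner is agent 0 with value 38
Step 2: Other agents' values: [25, 30, 35, 30]
Step 3: Pivot payment = max(others) = 35
Step 4: The winner pays 35

35


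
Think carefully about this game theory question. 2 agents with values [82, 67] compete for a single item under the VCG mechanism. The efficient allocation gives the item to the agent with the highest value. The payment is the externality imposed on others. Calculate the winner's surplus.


Step 1: The winner is the agent with the highest value: agent 0 with value 82
Step 2: Values of other agents: [67]
Step 3: VCG payment = max of others' values = 67
Step 4: Surplus = 82 - 67 = 15

15


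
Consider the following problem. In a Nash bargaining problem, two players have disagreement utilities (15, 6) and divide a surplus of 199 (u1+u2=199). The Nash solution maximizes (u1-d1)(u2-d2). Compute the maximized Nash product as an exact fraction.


Step 1: The Nash solution splits surplus symmetrically above the disagreement point
Step 2: u1 = (total + d1 - d2)/2 = (199 + 15 - 6)/2 = 104
Step 3: u2 = (total - d1 + d2)/2 = (199 - 15 + 6)/2 = 95
Step 4: Nash product = (104 - 15) * (95 - 6)
Step 5: = 89 * 89 = 7921

7921


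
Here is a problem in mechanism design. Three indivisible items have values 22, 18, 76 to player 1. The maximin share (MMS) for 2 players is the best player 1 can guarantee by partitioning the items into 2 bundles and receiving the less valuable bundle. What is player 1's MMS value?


Step 1: Item values = 22, 18, 76
Step 2: Enumerate all 2-bundle partitions and take the smaller bundle:
  Partition 1: {22} vs {18,76} -> bundles 22, 94; min = 22
  Partition 2: {18} vs {22,76} -> bundles 18, 98; min = 18
  Partition 3: {76} vs {22,18} -> bundles 76, 40; min = 40
Step 3: MMS = max(22, 18, 40) = 40

40


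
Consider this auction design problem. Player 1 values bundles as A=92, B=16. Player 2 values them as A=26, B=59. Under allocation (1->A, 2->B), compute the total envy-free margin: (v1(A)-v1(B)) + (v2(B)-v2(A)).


Step 1: Player 1's margin = v1(A) - v1(B) = 92 - 16 = 76
Step 2: Player 2's margin = v2(B) - v2(A) = 59 - 26 = 33
Step 3: Total margin = 76 + 33 = 109

109


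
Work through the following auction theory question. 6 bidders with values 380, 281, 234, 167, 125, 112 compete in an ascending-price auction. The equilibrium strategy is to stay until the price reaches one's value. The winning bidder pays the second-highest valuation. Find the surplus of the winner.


Step 1: Identify the highest value: 380
Step 2: Identify the second-highest value: 281
Step 3: The final price = second-highest value = 281
Step 4: Surplus = 380 - 281 = 99

99


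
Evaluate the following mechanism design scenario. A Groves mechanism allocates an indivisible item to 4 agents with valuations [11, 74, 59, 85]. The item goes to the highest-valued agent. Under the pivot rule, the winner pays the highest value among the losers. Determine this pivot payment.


Step 1: The efficient winner is agent 3 with value 85
Step 2: Other agents' values: [11, 74, 59]
Step 3: Pivot payment = max(others) = 74
Step 4: The winner pays 74

74


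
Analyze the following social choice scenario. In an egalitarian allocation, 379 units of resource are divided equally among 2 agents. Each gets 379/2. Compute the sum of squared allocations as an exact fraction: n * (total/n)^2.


Step 1: Each agent's share = 379/2
Step 2: Square of each share = (379/2)^2 = 143641/4
Step 3: Sum of squares = 2 * 143641/4 = 143641/2

143641/2


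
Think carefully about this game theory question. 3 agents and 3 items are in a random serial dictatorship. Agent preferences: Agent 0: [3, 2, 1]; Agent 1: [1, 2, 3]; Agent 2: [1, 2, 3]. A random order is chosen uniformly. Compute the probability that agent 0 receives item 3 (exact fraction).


Step 1: Agent 0 wants item 3
Step 2: There are 6 possible orderings of agents
Step 3: In 6 orderings, agent 0 gets item 3
Step 4: Probability = 6/6 = 1

1


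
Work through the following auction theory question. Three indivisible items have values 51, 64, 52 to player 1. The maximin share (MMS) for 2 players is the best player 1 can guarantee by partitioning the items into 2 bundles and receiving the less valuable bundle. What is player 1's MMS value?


Step 1: Item values = 51, 64, 52
Step 2: Enumerate all 2-bundle partitions and take the smaller bundle:
  Partition 1: {51} vs {64,52} -> bundles 51, 116; min = 51
  Partition 2: {64} vs {51,52} -> bundles 64, 103; min = 64
  Partition 3: {52} vs {51,64} -> bundles 52, 115; min = 52
Step 3: MMS = max(51, 64, 52) = 64

64


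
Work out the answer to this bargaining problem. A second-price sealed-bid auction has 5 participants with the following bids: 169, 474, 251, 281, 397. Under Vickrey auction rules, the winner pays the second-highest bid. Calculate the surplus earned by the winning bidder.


Step 1: Sort bids in descending order: 474, 397, 281, 251, 169
Step 2: The winning bid is the highest: 474
Step 3: The payment equals the second-highest bid: 397
Step 4: Surplus = winner's bid - payment = 474 - 397 = 77

77


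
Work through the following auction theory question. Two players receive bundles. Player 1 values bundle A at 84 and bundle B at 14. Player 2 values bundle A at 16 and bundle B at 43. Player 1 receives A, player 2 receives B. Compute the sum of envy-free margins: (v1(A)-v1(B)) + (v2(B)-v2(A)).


Step 1: Player 1's margin = v1(A) - v1(B) = 84 - 14 = 70
Step 2: Player 2's margin = v2(B) - v2(A) = 43 - 16 = 27
Step 3: Total margin = 70 + 27 = 97

97


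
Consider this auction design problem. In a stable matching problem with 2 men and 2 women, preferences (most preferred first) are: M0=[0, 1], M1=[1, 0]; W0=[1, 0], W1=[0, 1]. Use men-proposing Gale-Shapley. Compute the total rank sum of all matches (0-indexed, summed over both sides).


Step 1: Run Gale-Shapley (men propose, women hold best offer):
  M0 proposes to W0; she accepts
  M1 proposes to W1; she accepts
Step 2: Final matching: W0-M0, W1-M1
Step 3: 0-indexed ranks (man's rank of his match, then woman's): 0 + 1 + 0 + 1
Step 4: Total rank sum = 2

2


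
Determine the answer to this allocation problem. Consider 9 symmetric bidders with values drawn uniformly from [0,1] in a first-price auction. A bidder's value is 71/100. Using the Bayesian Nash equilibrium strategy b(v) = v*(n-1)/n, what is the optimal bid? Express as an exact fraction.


Step 1: The symmetric BNE bidding function is b(v) = v * (n-1) / n
Step 2: Substitute v = 71/100 and n = 9
Step 3: b = 71/100 * 8/9
Step 4: b = 142/225

142/225


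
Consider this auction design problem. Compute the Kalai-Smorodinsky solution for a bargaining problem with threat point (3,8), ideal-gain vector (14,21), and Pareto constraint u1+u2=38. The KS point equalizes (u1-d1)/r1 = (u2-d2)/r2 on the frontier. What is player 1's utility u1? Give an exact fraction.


Step 1: At the KS point, (u1-d1)/r1 = (u2-d2)/r2 = t and u1+u2 = 38
Step 2: u1 = d1 + r1*t and u2 = d2 + r2*t, so (d1 + r1*t) + (d2 + r2*t) = 38
Step 3: t = (38 - 3 - 8)/(14 + 21) = 27/35
Step 4: u1 = d1 + r1*t = 3 + 14 * 27/35 = 69/5
Step 5: (Check: u2 = d2 + r2*t = 121/5; u1+u2 = 69/5 + 121/5 = 38, on the frontier.)

69/5


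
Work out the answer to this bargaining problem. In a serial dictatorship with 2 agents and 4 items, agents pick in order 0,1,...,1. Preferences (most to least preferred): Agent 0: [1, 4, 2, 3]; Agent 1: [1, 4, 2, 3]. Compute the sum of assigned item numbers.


Step 1: Agent 0 picks item 1
Step 2: Agent 1 picks item 4
Step 3: Sum = 1 + 4 = 5

5


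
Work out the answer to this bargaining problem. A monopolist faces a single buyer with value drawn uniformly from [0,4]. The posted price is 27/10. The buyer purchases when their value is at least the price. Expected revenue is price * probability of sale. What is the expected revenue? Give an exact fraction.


Step 1: Posted price r = 27/10, value support [0,4]
Step 2: P(v >= r) = (4 - 27/10)/4 = 13/40
Step 3: Expected revenue = r * P(v >= r) = 27/10 * 13/40
Step 4: Revenue = 351/400

351/400


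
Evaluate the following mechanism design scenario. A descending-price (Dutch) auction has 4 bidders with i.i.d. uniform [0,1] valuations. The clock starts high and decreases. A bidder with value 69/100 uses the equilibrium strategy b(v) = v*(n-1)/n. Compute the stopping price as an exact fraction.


Step 1: Dutch auctions are strategically equivalent to first-price auctions
Step 2: The equilibrium bid is b(v) = v*(n-1)/n
Step 3: b = 69/100 * 3/4
Step 4: b = 207/400

207/400


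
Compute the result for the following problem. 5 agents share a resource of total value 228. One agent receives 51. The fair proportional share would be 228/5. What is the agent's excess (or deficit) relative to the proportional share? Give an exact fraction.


Step 1: Proportional share = 228/5
Step 2: Agent's actual allocation = 51
Step 3: Excess = 51 - 228/5 = 27/5

27/5


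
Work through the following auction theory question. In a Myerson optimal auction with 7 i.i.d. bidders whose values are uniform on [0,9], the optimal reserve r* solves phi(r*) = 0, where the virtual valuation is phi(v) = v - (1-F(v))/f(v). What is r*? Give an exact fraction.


Step 1: For U[0,9], F(v) = v/9 and f(v) = 1/9
Step 2: phi(v) = v - (1 - v/9)/(1/9) = v - (9 - v) = 2v - 9
Step 3: Set phi(r*) = 0: 2r* - 9 = 0
Step 4: r* = 9/2 (the number of bidders n = 7 does not enter)

9/2


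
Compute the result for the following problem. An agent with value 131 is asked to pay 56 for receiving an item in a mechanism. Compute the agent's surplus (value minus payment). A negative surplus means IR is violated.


Step 1: Surplus = value - payment = 131 - 56 = 75
Step 2: IR is satisfied (surplus >= 0)

75


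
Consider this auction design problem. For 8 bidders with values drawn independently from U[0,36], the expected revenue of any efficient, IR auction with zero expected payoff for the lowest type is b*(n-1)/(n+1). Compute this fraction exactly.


Step 1: By Revenue Equivalence, expected revenue = b*(n-1)/(n+1)
Step 2: Substituting n = 8, b = 36
Step 3: Revenue = 36*(8-1)/(8+1) = 36*7/9
Step 4: Revenue = 252/9 = 28

28


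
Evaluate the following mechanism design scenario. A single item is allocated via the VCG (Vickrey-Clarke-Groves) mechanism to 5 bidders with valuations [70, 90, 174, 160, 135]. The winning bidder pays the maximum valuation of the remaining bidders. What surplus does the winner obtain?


Step 1: The winner is the agent with the highest value: agent 2 with value 174
Step 2: Values of other agents: [70, 90, 160, 135]
Step 3: VCG payment = max of others' values = 160
Step 4: Surplus = 174 - 160 = 14

14


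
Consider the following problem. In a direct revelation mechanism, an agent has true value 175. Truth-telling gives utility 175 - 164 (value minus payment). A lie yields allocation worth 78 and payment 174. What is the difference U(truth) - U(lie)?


Step 1: U(truth) = value - payment = 175 - 164 = 11
Step 2: U(lie) = allocation - payment = 78 - 174 = -96
Step 3: IC gap = 11 - (-96) = 107

107


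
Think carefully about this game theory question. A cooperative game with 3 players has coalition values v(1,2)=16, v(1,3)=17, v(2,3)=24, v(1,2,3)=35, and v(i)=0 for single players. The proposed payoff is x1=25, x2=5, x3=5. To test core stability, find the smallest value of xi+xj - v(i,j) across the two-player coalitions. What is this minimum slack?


Step 1: Slack for coalition (1,2): x1+x2 - v12 = 30 - 16 = 14
Step 2: Slack for coalition (1,3): x1+x3 - v13 = 30 - 17 = 13
Step 3: Slack for coalition (2,3): x2+x3 - v23 = 10 - 24 = -14
Step 4: Minimum slack = min(14, 13, -14) = -14, attained by (2,3); coalition (2,3) can block (slack < 0), so the allocation is not in the core

-14


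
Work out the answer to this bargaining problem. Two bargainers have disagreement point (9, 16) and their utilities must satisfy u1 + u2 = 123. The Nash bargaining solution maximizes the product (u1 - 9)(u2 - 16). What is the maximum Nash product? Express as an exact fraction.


Step 1: The Nash solution splits surplus symmetrically above the disagreement point
Step 2: u1 = (total + d1 - d2)/2 = (123 + 9 - 16)/2 = 58
Step 3: u2 = (total - d1 + d2)/2 = (123 - 9 + 16)/2 = 65
Step 4: Nash product = (58 - 9) * (65 - 16)
Step 5: = 49 * 49 = 2401

2401


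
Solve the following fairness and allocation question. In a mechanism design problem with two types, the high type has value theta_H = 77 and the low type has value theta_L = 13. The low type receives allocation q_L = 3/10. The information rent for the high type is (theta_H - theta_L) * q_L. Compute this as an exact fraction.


Step 1: theta_H - theta_L = 77 - 13 = 64
Step 2: Information rent = (theta_H - theta_L) * q_L
Step 3: = 64 * 3/10
Step 4: = 96/5

96/5


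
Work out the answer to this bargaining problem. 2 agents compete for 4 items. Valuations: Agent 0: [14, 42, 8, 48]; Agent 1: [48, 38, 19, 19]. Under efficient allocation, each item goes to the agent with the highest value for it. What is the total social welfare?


Step 1: For each item, find the maximum value among all agents.
Step 2: Item 0 -> Agent 1 (value 48)
Step 3: Item 1 -> Agent 0 (value 42)
Step 4: Item 2 -> Agent 1 (value 19)
Step 5: Item 3 -> Agent 0 (value 48)
Step 6: Total welfare = 48 + 42 + 19 + 48 = 157

157


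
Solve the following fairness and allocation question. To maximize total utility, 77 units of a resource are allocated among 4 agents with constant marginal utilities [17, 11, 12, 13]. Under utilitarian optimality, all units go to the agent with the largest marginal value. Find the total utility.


Step 1: The marginal utilities are [17, 11, 12, 13]
Step 2: The highest marginal utility is 17
Step 3: All 77 units go to that agent
Step 4: Total utility = 17 * 77 = 1309

1309


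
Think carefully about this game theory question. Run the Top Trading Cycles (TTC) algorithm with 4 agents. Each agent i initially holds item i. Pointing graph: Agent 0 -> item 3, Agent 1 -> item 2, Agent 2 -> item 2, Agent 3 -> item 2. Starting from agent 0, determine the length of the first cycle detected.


Step 1: Trace the pointer graph from agent 0: 0 -> 3 -> 2 -> 2
Step 2: A cycle is detected when we revisit agent 2
Step 3: The cycle is: 2 -> 2
Step 4: Cycle length = 1

1


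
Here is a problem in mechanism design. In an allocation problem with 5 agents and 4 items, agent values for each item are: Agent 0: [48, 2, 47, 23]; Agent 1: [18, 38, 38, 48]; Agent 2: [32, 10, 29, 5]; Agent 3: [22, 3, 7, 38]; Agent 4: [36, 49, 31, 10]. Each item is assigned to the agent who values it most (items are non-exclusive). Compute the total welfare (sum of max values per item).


Step 1: For each item, find the maximum value among all agents.
Step 2: Item 0 -> Agent 0 (value 48)
Step 3: Item 1 -> Agent 4 (value 49)
Step 4: Item 2 -> Agent 0 (value 47)
Step 5: Item 3 -> Agent 1 (value 48)
Step 6: Total welfare = 48 + 49 + 47 + 48 = 192

192


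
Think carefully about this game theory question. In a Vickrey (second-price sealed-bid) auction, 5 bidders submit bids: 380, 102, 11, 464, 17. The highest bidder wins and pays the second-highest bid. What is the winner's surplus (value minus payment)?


Step 1: Sort bids in descending order: 464, 380, 102, 17, 11
Step 2: The winning bid is the highest: 464
Step 3: The payment equals the second-highest bid: 380
Step 4: Surplus = winner's bid - payment = 464 - 380 = 84

84


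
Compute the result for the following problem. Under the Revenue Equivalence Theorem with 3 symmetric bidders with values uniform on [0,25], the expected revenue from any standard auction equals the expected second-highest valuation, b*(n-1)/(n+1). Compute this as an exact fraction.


Step 1: By Revenue Equivalence, expected revenue = b*(n-1)/(n+1)
Step 2: Substituting n = 3, b = 25
Step 3: Revenue = 25*(3-1)/(3+1) = 25*2/4
Step 4: Revenue = 50/4 = 25/2

25/2


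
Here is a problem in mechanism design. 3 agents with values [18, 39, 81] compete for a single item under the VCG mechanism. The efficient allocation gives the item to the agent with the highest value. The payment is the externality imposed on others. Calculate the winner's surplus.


Step 1: The winner is the agent with the highest value: agent 2 with value 81
Step 2: Values of other agents: [18, 39]
Step 3: VCG payment = max of others' values = 39
Step 4: Surplus = 81 - 39 = 42

42


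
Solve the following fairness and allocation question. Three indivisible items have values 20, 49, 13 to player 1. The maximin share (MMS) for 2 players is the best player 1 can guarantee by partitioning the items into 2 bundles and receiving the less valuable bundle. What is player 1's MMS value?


Step 1: Item values = 20, 49, 13
Step 2: Enumerate all 2-bundle partitions and take the smaller bundle:
  Partition 1: {20} vs {49,13} -> bundles 20, 62; min = 20
  Partition 2: {49} vs {20,13} -> bundles 49, 33; min = 33
  Partition 3: {13} vs {20,49} -> bundles 13, 69; min = 13
Step 3: MMS = max(20, 33, 13) = 33

33


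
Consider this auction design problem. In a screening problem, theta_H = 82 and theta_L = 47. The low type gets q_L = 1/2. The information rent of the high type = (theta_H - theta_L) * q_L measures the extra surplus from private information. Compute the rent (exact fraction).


Step 1: theta_H - theta_L = 82 - 47 = 35
Step 2: Information rent = (theta_H - theta_L) * q_L
Step 3: = 35 * 1/2
Step 4: = 35/2

35/2


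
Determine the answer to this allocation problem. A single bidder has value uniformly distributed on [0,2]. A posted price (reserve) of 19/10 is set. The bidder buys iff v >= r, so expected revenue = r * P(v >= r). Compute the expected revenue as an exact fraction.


Step 1: Posted price r = 19/10, value support [0,2]
Step 2: P(v >= r) = (2 - 19/10)/2 = 1/20
Step 3: Expected revenue = r * P(v >= r) = 19/10 * 1/20
Step 4: Revenue = 19/200

19/200


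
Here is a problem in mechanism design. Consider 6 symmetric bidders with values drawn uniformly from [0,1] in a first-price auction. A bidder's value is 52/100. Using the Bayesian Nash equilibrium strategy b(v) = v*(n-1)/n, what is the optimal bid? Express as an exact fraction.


Step 1: The symmetric BNE bidding function is b(v) = v * (n-1) / n
Step 2: Substitute v = 13/25 and n = 6
Step 3: b = 13/25 * 5/6
Step 4: b = 13/30

13/30


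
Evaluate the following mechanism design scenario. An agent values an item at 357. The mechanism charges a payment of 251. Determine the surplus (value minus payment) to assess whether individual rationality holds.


Step 1: Surplus = value - payment = 357 - 251 = 106
Step 2: IR is satisfied (surplus >= 0)

106


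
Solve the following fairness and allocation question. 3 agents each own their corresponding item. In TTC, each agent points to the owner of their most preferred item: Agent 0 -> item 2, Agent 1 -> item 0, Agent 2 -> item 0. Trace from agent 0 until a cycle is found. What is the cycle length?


Step 1: Trace the pointer graph from agent 0: 0 -> 2 -> 0
Step 2: A cycle is detected when we revisit agent 0
Step 3: The cycle is: 0 -> 2 -> 0
Step 4: Cycle length = 2

2


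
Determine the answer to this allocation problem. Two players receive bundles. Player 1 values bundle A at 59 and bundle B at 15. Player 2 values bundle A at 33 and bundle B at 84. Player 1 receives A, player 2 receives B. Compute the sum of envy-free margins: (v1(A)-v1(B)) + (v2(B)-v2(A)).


Step 1: Player 1's margin = v1(A) - v1(B) = 59 - 15 = 44
Step 2: Player 2's margin = v2(B) - v2(A) = 84 - 33 = 51
Step 3: Total margin = 44 + 51 = 95

95


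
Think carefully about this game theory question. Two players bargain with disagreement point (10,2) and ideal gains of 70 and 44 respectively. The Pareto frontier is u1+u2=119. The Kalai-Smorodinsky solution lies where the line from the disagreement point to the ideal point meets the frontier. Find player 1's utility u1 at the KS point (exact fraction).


Step 1: At the KS point, (u1-d1)/r1 = (u2-d2)/r2 = t and u1+u2 = 119
Step 2: u1 = d1 + r1*t and u2 = d2 + r2*t, so (d1 + r1*t) + (d2 + r2*t) = 119
Step 3: t = (119 - 10 - 2)/(70 + 44) = 107/114
Step 4: u1 = d1 + r1*t = 10 + 70 * 107/114 = 4315/57
Step 5: (Check: u2 = d2 + r2*t = 2468/57; u1+u2 = 4315/57 + 2468/57 = 119, on the frontier.)

4315/57


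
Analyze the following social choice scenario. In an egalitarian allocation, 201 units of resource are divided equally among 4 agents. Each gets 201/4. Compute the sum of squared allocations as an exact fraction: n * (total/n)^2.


Step 1: Each agent's share = 201/4
Step 2: Square of each share = (201/4)^2 = 40401/16
Step 3: Sum of squares = 4 * 40401/16 = 40401/4

40401/4


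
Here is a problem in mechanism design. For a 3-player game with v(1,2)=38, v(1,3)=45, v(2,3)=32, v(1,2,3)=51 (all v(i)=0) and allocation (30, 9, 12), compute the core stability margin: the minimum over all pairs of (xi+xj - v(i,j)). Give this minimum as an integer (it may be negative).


Step 1: Slack for coalition (1,2): x1+x2 - v12 = 39 - 38 = 1
Step 2: Slack for coalition (1,3): x1+x3 - v13 = 42 - 45 = -3
Step 3: Slack for coalition (2,3): x2+x3 - v23 = 21 - 32 = -11
Step 4: Minimum slack = min(1, -3, -11) = -11, attained by (2,3); coalition (2,3) can block (slack < 0), so the allocation is not in the core

-11


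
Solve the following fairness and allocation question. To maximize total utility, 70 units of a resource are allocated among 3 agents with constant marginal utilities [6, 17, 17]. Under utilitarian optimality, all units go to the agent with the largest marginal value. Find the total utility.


Step 1: The marginal utilities are [6, 17, 17]
Step 2: The highest marginal utility is 17
Step 3: All 70 units go to that agent
Step 4: Total utility = 17 * 70 = 1190

1190


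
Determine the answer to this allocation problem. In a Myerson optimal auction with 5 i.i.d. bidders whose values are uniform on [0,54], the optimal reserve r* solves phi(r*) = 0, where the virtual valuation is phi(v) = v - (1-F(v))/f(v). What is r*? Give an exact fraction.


Step 1: For U[0,54], F(v) = v/54 and f(v) = 1/54
Step 2: phi(v) = v - (1 - v/54)/(1/54) = v - (54 - v) = 2v - 54
Step 3: Set phi(r*) = 0: 2r* - 54 = 0
Step 4: r* = 54/2 = 27 (the number of bidders n = 5 does not enter)

27


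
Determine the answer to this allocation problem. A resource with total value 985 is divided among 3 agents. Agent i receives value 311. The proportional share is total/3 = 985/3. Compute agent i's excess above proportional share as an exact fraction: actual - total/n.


Step 1: Proportional share = 985/3
Step 2: Agent's actual allocation = 311
Step 3: Excess = 311 - 985/3 = -52/3

-52/3


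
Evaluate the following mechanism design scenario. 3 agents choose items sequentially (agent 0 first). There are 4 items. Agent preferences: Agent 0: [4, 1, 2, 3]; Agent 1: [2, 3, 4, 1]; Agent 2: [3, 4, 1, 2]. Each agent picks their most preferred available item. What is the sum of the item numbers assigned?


Step 1: Agent 0 picks item 4
Step 2: Agent 1 picks item 2
Step 3: Agent 2 picks item 3
Step 4: Sum = 4 + 2 + 3 = 9

9


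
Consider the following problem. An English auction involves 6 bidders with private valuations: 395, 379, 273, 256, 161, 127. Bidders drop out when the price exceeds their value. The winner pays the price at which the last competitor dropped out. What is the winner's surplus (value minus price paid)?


Step 1: Identify the highest value: 395
Step 2: Identify the second-highest value: 379
Step 3: The final price = second-highest value = 379
Step 4: Surplus = 395 - 379 = 16

16


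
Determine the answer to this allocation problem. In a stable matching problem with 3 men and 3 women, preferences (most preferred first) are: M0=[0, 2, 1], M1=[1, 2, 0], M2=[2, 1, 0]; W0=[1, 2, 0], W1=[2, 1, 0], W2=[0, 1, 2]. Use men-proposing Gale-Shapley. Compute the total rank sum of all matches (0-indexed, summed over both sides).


Step 1: Run Gale-Shapley (men propose, women hold best offer):
  M0 proposes to W0; she accepts
  M1 proposes to W1; she accepts
  M2 proposes to W2; she accepts
Step 2: Final matching: W0-M0, W1-M1, W2-M2
Step 3: 0-indexed ranks (man's rank of his match, then woman's): 0 + 2 + 0 + 1 + 0 + 2
Step 4: Total rank sum = 5

5


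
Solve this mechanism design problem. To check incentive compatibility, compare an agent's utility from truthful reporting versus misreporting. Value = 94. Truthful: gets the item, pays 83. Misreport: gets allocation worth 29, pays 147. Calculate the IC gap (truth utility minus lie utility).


Step 1: U(truth) = value - payment = 94 - 83 = 11
Step 2: U(lie) = allocation - payment = 29 - 147 = -118
Step 3: IC gap = 11 - (-118) = 129

129


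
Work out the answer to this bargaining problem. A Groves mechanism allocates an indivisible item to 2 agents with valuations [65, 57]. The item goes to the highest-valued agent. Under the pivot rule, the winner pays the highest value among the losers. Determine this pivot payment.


Step 1: The efficient winner is agent 0 with value 65
Step 2: Other agents' values: [57]
Step 3: Pivot payment = max(others) = 57
Step 4: The winner pays 57

57


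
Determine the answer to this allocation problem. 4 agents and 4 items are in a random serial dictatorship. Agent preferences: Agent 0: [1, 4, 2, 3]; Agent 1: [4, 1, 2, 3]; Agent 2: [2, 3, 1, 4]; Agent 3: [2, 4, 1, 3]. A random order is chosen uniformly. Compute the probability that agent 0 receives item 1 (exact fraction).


Step 1: Agent 0 wants item 1
Step 2: There are 24 possible orderings of agents
Step 3: In 21 orderings, agent 0 gets item 1
Step 4: Probability = 21/24 = 7/8

7/8


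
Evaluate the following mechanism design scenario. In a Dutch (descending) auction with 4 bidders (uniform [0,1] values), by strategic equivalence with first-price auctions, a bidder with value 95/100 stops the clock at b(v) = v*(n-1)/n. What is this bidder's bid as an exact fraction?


Step 1: Dutch auctions are strategically equivalent to first-price auctions
Step 2: The equilibrium bid is b(v) = v*(n-1)/n
Step 3: b = 19/20 * 3/4
Step 4: b = 57/80

57/80


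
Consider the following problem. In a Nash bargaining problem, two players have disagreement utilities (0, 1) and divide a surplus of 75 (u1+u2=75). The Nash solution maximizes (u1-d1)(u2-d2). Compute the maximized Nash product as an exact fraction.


Step 1: The Nash solution splits surplus symmetrically above the disagreement point
Step 2: u1 = (total + d1 - d2)/2 = (75 + 0 - 1)/2 = 37
Step 3: u2 = (total - d1 + d2)/2 = (75 - 0 + 1)/2 = 38
Step 4: Nash product = (37 - 0) * (38 - 1)
Step 5: = 37 * 37 = 1369

1369


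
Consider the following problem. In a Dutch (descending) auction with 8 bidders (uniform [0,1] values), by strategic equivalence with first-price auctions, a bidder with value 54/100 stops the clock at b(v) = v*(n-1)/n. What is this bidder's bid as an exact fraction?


Step 1: Dutch auctions are strategically equivalent to first-price auctions
Step 2: The equilibrium bid is b(v) = v*(n-1)/n
Step 3: b = 27/50 * 7/8
Step 4: b = 189/400

189/400


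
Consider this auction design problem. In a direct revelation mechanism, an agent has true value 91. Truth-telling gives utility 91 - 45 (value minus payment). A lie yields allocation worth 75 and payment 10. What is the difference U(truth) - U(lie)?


Step 1: U(truth) = value - payment = 91 - 45 = 46
Step 2: U(lie) = allocation - payment = 75 - 10 = 65
Step 3: IC gap = 46 - 65 = -19

-19


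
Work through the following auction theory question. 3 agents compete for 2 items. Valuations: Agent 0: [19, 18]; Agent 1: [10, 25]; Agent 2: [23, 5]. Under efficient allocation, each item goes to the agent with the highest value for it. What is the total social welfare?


Step 1: For each item, find the maximum value among all agents.
Step 2: Item 0 -> Agent 2 (value 23)
Step 3: Item 1 -> Agent 1 (value 25)
Step 4: Total welfare = 23 + 25 = 48

48
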